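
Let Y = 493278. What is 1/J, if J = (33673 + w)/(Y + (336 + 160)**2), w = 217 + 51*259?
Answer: 739294/47099 ≈ 15.697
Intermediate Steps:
w = 13426 (w = 217 + 13209 = 13426)
J = 47099/739294 (J = (33673 + 13426)/(493278 + (336 + 160)**2) = 47099/(493278 + 496**2) = 47099/(493278 + 246016) = 47099/739294 ≈ 0.063708)
1/J = 1/(47099/739294) = 739294/47099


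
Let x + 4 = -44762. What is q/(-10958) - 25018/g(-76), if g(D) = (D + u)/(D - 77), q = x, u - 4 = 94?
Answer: 10486378296/60269 ≈ 1.7399e+5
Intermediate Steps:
u = 98 (u = 4 + 94 = 98)
x = -44766 (x = -4 - 44762 = -44766)
q = -44766
g(D) = (98 + D)/(-77 + D) (g(D) = (D + 98)/(D - 77) = (98 + D)/(-77 + D))
q/(-10958) - 25018/g(-76) = -44766/(-10958) - 25018*(-77 - 76)/(98 - 76) = -44766*(-1/10958) - 25018/(22/(-153)) = 22383/5479 - 25018/((-1/153*22)) = 22383/5479 - 25018/(-22/153) = 22383/5479 - 25018*(-153/22) = 22383/5479 + 1913877/11 = 10486378296/60269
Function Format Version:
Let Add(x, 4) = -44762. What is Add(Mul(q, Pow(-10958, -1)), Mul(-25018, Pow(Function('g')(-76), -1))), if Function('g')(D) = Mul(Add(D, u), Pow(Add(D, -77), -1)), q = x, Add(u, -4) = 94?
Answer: Rational(10486378296, 60269) ≈ 1.7399e+5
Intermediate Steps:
u = 98 (u = Add(4, 94) = 98)
x = -44766 (x = Add(-4, -44762) = -44766)
q = -44766
Function('g')(D) = Mul(Pow(Add(-77, D), -1), Add(98, D)) (Function('g')(D) = Mul(Add(D, 98), Pow(Add(D, -77), -1)) = Mul(Add(98, D), Pow(Add(-77, D), -1)) = Mul(Pow(Add(-77, D), -1), Add(98, D)))
Add(Mul(q, Pow(-10958, -1)), Mul(-25018, Pow(Function('g')(-76), -1))) = Add(Mul(-44766, Pow(-10958, -1)), Mul(-25018, Pow(Mul(Pow(Add(-77, -76), -1), Add(98, -76)), -1))) = Add(Mul(-44766, Rational(-1, 10958)), Mul(-25018, Pow(Mul(Pow(-153, -1), 22), -1))) = Add(Rational(22383, 5479), Mul(-25018, Pow(Mul(Rational(-1, 153), 22), -1))) = Add(Rational(22383, 5479), Mul(-25018, Pow(Rational(-22, 153), -1))) = Add(Rational(22383, 5479), Mul(-25018, Rational(-153, 22))) = Add(Rational(22383, 5479), Rational(1913877, 11)) = Rational(10486378296, 60269)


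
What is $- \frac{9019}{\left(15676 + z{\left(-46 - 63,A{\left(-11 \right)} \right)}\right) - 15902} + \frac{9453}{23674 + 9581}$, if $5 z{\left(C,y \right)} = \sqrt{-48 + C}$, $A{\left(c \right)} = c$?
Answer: $\frac{568886231357}{14156176845} + \frac{45095 i \sqrt{157}}{1277057} \approx 40.186 + 0.44245 i$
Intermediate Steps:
$z{\left(C,y \right)} = \frac{\sqrt{-48 + C}}{5}$
$- \frac{9019}{\left(15676 + z{\left(-46 - 63,A{\left(-11 \right)} \right)}\right) - 15902} + \frac{9453}{23674 + 9581} = - \frac{9019}{\left(15676 + \frac{\sqrt{-48 - 109}}{5}\right) - 15902} + \frac{9453}{23674 + 9581} = - \frac{9019}{\left(15676 + \frac{\sqrt{-48 - 109}}{5}\right) - 15902} + \frac{9453}{33255} = - \frac{9019}{\left(15676 + \frac{\sqrt{-48 - 109}}{5}\right) - 15902} + 9453 \cdot \frac{1}{33255} = - \frac{9019}{\left(15676 + \frac{\sqrt{-157}}{5}\right) - 15902} + \frac{3151}{11085} = - \frac{9019}{\left(15676 + \frac{i \sqrt{157}}{5}\right) - 15902} + \frac{3151}{11085} = - \frac{9019}{-226 + \frac{i \sqrt{157}}{5}} + \frac{3151}{11085} = \frac{3151}{11085} - \frac{9019}{-226 + \frac{i \sqrt{157}}{5}}$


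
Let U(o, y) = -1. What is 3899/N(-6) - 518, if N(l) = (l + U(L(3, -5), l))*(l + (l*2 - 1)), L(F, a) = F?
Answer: -9285/19 ≈ -488.68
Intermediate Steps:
N(l) = (-1 + l)*(-1 + 3*l) (N(l) = (l - 1)*(l + (l*2 - 1)) = (-1 + l)*(l + (2*l - 1)) = (-1 + l)*(l + (-1 + 2*l)) = (-1 + l)*(-1 + 3*l))
3899/N(-6) - 518 = 3899/(1 - 4*(-6) + 3*(-6)**2) - 518 = 3899/(1 + 24 + 3*36) - 518 = 3899/(1 + 24 + 108) - 518 = 3899/133 - 518 = 3899*(1/133) - 518 = 557/19 - 518 = -9285/19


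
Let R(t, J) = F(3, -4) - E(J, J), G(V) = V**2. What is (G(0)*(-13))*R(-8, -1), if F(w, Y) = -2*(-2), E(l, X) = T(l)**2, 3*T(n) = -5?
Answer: 0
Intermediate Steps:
T(n) = -5/3 (T(n) = (1/3)*(-5) = -5/3)
E(l, X) = 25/9 (E(l, X) = (-5/3)**2 = 25/9)
F(w, Y) = 4
R(t, J) = 11/9 (R(t, J) = 4 - 1*25/9 = 4 - 25/9 = 11/9)
(G(0)*(-13))*R(-8, -1) = (0**2*(-13))*(11/9) = (0*(-13))*(11/9) = 0*(11/9) = 0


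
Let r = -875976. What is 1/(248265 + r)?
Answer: -1/627711 ≈ -1.5931e-6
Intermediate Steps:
1/(248265 + r) = 1/(248265 - 875976) = 1/(-627711) = -1/627711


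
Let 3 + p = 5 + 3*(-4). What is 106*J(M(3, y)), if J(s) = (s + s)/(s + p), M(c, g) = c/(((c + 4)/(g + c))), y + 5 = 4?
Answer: -159/8 ≈ -19.875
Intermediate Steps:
y = -1 (y = -5 + 4 = -1)
p = -10 (p = -3 + (5 + 3*(-4)) = -3 + (5 - 12) = -3 - 7 = -10)
M(c, g) = c*(c + g)/(4 + c) (M(c, g) = c/(((4 + c)/(c + g))) = c*((c + g)/(4 + c)) = c*(c + g)/(4 + c))
J(s) = 2*s/(-10 + s) (J(s) = (s + s)/(s - 10) = (2*s)/(-10 + s) = 2*s/(-10 + s))
106*J(M(3, y)) = 106*(2*(3*(3 - 1)/(4 + 3))/(-10 + 3*(3 - 1)/(4 + 3))) = 106*(2*(3*2/7)/(-10 + 3*2/7)) = 106*(2*(3*(⅐)*2)/(-10 + 3*(⅐)*2)) = 106*(2*(6/7)/(-10 + 6/7)) = 106*(2*(6/7)/(-64/7)) = 106*(2*(6/7)*(-7/64)) = 106*(-3/16) = -159/8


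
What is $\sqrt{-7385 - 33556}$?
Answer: $3 i \sqrt{4549} \approx 202.34 i$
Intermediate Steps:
$\sqrt{-7385 - 33556} = \sqrt{-40941} = 3 i \sqrt{4549}$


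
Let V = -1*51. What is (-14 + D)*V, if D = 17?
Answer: -153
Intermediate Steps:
V = -51
(-14 + D)*V = (-14 + 17)*(-51) = 3*(-51) = -153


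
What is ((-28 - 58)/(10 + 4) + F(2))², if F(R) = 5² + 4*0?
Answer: 17424/49 ≈ 355.59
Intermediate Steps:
F(R) = 25 (F(R) = 25 + 0 = 25)
((-28 - 58)/(10 + 4) + F(2))² = ((-28 - 58)/(10 + 4) + 25)² = (-86/14 + 25)² = (-86*1/14 + 25)² = (-43/7 + 25)² = (132/7)² = 17424/49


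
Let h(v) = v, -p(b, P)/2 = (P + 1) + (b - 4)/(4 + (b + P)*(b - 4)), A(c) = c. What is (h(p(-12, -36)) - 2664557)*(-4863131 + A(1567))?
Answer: 2500039758097412/193 ≈ 1.2954e+13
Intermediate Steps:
p(b, P) = -2 - 2*P - 2*(-4 + b)/(4 + (-4 + b)*(P + b)) (p(b, P) = -2*((P + 1) + (b - 4)/(4 + (b + P)*(b - 4))) = -2*((1 + P) + (-4 + b)/(4 + (P + b)*(-4 + b))) = -2*((1 + P) + (-4 + b)/(4 + (-4 + b)*(P + b))) = -2*(1 + P + (-4 + b)/(4 + (-4 + b)*(P + b))) = -2 - 2*P - 2*(-4 + b)/(4 + (-4 + b)*(P + b)))
(h(p(-12, -36)) - 2664557)*(-4863131 + A(1567)) = (2*(-1*(-12)² + 3*(-12) + 4*(-36)² - 1*(-36)*(-12)² - 1*(-12)*(-36)² + 3*(-36)*(-12))/(4 + (-12)² - 4*(-36) - 4*(-12) - 36*(-12)) - 2664557)*(-4863131 + 1567) = (2*(-1*144 - 36 + 4*1296 - 1*(-36)*144 - 1*(-12)*1296 + 1296)/(4 + 144 + 144 + 48 + 432) - 2664557)*(-4861564) = (2*(-144 - 36 + 5184 + 5184 + 15552 + 1296)/772 - 2664557)*(-4861564) = (2*(1/772)*27036 - 2664557)*(-4861564) = (13518/193 - 2664557)*(-4861564) = -514245983/193*(-4861564) = 2500039758097412/193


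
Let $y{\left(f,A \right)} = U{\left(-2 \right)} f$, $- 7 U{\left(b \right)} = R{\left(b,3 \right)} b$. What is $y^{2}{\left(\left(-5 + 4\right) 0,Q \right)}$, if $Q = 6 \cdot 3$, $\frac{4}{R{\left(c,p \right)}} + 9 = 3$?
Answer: $0$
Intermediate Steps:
$R{\left(c,p \right)} = - \frac{2}{3}$ ($R{\left(c,p \right)} = \frac{4}{-9 + 3} = \frac{4}{-6} = 4 \left(- \frac{1}{6}\right) = - \frac{2}{3}$)
$Q = 18$
$U{\left(b \right)} = \frac{2 b}{21}$ ($U{\left(b \right)} = - \frac{\left(- \frac{2}{3}\right) b}{7} = \frac{2 b}{21}$)
$y{\left(f,A \right)} = - \frac{4 f}{21}$ ($y{\left(f,A \right)} = \frac{2}{21} \left(-2\right) f = - \frac{4 f}{21}$)
$y^{2}{\left(\left(-5 + 4\right) 0,Q \right)} = \left(- \frac{4 \left(-5 + 4\right) 0}{21}\right)^{2} = \left(- \frac{4 \left(\left(-1\right) 0\right)}{21}\right)^{2} = \left(\left(- \frac{4}{21}\right) 0\right)^{2} = 0^{2} = 0$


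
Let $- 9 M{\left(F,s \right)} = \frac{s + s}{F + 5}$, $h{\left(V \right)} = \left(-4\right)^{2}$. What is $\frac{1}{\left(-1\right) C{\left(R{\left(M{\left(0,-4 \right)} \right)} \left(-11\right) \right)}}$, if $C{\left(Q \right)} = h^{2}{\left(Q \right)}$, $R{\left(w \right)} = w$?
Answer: $- \frac{1}{256} \approx -0.0039063$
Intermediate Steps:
$h{\left(V \right)} = 16$
$M{\left(F,s \right)} = - \frac{2 s}{9 \left(5 + F\right)}$ ($M{\left(F,s \right)} = - \frac{\left(s + s\right) \frac{1}{F + 5}}{9} = - \frac{2 s \frac{1}{5 + F}}{9} = - \frac{2 s}{9 \left(5 + F\right)}$)
$C{\left(Q \right)} = 256$ ($C{\left(Q \right)} = 16^{2} = 256$)
$\frac{1}{\left(-1\right) C{\left(R{\left(M{\left(0,-4 \right)} \right)} \left(-11\right) \right)}} = \frac{1}{\left(-1\right) 256} = \frac{1}{-256} = - \frac{1}{256}$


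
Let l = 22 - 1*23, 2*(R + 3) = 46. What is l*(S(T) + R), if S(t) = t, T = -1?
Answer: -19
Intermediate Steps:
R = 20 (R = -3 + (1/2)*46 = -3 + 23 = 20)
l = -1 (l = 22 - 23 = -1)
l*(S(T) + R) = -(-1 + 20) = -1*19 = -19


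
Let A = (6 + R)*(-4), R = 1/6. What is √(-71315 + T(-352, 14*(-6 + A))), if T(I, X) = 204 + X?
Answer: I*√643863/3 ≈ 267.47*I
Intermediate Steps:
R = ⅙ ≈ 0.16667
A = -74/3 (A = (6 + ⅙)*(-4) = (37/6)*(-4) = -74/3 ≈ -24.667)
√(-71315 + T(-352, 14*(-6 + A))) = √(-71315 + (204 + 14*(-6 - 74/3))) = √(-71315 + (204 + 14*(-92/3))) = √(-71315 + (204 - 1288/3)) = √(-71315 - 676/3) = √(-214621/3) = I*√643863/3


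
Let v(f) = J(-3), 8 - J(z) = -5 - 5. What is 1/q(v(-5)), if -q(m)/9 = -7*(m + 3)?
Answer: 1/1323 ≈ 0.00075586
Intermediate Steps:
J(z) = 18 (J(z) = 8 - (-5 - 5) = 8 - 1*(-10) = 8 + 10 = 18)
v(f) = 18
q(m) = 189 + 63*m (q(m) = -(-63)*(m + 3) = -(-63)*(3 + m) = -9*(-21 - 7*m) = 189 + 63*m)
1/q(v(-5)) = 1/(189 + 63*18) = 1/(189 + 1134) = 1/1323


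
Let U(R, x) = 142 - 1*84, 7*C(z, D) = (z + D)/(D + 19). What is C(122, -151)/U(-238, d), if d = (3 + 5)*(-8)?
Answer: 1/1848 ≈ 0.00054113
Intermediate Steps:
d = -64 (d = 8*(-8) = -64)
C(z, D) = (D + z)/(7*(19 + D)) (C(z, D) = ((z + D)/(D + 19))/7 = ((D + z)/(19 + D))/7 = (D + z)/(7*(19 + D)))
U(R, x) = 58 (U(R, x) = 142 - 84 = 58)
C(122, -151)/U(-238, d) = ((-151 + 122)/(7*(19 - 151)))/58 = ((⅐)*(-29)/(-132))*(1/58) = ((⅐)*(-1/132)*(-29))*(1/58) = (29/924)*(1/58) = 1/1848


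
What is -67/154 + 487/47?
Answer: 71849/7238 ≈ 9.9266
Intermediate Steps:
-67/154 + 487/47 = 71849/7238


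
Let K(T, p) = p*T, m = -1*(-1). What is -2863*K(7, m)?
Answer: -20041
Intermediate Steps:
m = 1
K(T, p) = T*p
-2863*K(7, m) = -20041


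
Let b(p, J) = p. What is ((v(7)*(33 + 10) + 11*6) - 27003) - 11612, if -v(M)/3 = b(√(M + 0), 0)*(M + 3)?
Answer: -38549 - 1290*√7 ≈ -41962.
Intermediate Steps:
v(M) = -3*√M*(3 + M) (v(M) = -3*√(M + 0)*(M + 3) = -3*√M*(3 + M))
((v(7)*(33 + 10) + 11*6) - 27003) - 11612 = (((3*√7*(-3 - 1*7))*(33 + 10) + 11*6) - 27003) - 11612 = (((3*√7*(-3 - 7))*43 + 66) - 27003) - 11612 = (((3*√7*(-10))*43 + 66) - 27003) - 11612 = ((-30*√7*43 + 66) - 27003) - 11612 = ((-1290*√7 + 66) - 27003) - 11612 = ((66 - 1290*√7) - 27003) - 11612 = (-26937 - 1290*√7) - 11612 = -38549 - 1290*√7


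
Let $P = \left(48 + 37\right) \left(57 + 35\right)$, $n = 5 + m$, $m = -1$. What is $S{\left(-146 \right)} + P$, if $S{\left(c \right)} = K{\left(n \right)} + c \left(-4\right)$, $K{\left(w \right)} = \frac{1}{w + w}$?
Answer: $\frac{67233}{8} \approx 8404.1$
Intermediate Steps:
$n = 4$ ($n = 5 - 1 = 4$)
$K{\left(w \right)} = \frac{1}{2 w}$
$P = 7820$ ($P = 85 \cdot 92 = 7820$)
$S{\left(c \right)} = \frac{1}{8} - 4 c$ ($S{\left(c \right)} = \frac{1}{2 \cdot 4} + c \left(-4\right) = \frac{1}{2} \cdot \frac{1}{4} - 4 c = \frac{1}{8} - 4 c$)
$S{\left(-146 \right)} + P = \left(\frac{1}{8} - -584\right) + 7820 = \left(\frac{1}{8} + 584\right) + 7820 = \frac{4673}{8} + 7820 = \frac{67233}{8}$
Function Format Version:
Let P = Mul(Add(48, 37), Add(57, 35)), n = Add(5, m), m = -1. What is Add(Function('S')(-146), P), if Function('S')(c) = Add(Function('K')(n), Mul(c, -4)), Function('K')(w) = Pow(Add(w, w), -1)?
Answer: Rational(67233, 8) ≈ 8404.1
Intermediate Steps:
n = 4 (n = Add(5, -1) = 4)
Function('K')(w) = Mul(Rational(1, 2), Pow(w, -1)) (Function('K')(w) = Pow(Mul(2, w), -1) = Mul(Rational(1, 2), Pow(w, -1)))
P = 7820 (P = Mul(85, 92) = 7820)
Function('S')(c) = Add(Rational(1, 8), Mul(-4, c)) (Function('S')(c) = Add(Mul(Rational(1, 2), Pow(4, -1)), Mul(c, -4)) = Add(Mul(Rational(1, 2), Rational(1, 4)), Mul(-4, c)) = Add(Rational(1, 8), Mul(-4, c)))
Add(Function('S')(-146), P) = Add(Add(Rational(1, 8), Mul(-4, -146)), 7820) = Add(Add(Rational(1, 8), 584), 7820) = Add(Rational(4673, 8), 7820) = Rational(67233, 8)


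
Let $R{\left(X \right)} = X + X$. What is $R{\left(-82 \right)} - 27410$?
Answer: $-27574$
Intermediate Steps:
$R{\left(X \right)} = 2 X$
$R{\left(-82 \right)} - 27410 = 2 \left(-82\right) - 27410 = -164 - 27410 = -27574$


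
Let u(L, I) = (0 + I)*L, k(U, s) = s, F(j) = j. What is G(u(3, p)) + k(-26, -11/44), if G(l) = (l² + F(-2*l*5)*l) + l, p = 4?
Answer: -5137/4 ≈ -1284.3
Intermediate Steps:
u(L, I) = I*L
G(l) = l - 9*l² (G(l) = (l² + (-2*l*5)*l) + l = (l² + (-10*l)*l) + l = (l² - 10*l²) + l = -9*l² + l = l - 9*l²)
G(u(3, p)) + k(-26, -11/44) = (4*3)*(1 - 36*3) - 11/44 = 12*(1 - 9*12) - 11*1/44 = 12*(1 - 108) - ¼ = 12*(-107) - ¼ = -1284 - ¼ = -5137/4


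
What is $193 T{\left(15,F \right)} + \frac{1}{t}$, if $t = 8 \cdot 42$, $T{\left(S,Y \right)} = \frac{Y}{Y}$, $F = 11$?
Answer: $\frac{64849}{336} \approx 193.0$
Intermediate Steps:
$T{\left(S,Y \right)} = 1$
$t = 336$
$193 T{\left(15,F \right)} + \frac{1}{t} = 193 \cdot 1 + \frac{1}{336} = 193 + \frac{1}{336} = \frac{64849}{336}$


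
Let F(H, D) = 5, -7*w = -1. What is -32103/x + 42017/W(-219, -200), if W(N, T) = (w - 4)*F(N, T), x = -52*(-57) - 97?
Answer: -847573078/387045 ≈ -2189.9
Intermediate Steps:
w = ⅐ (w = -⅐*(-1) = ⅐ ≈ 0.14286)
x = 2867 (x = 2964 - 97 = 2867)
W(N, T) = -135/7 (W(N, T) = (⅐ - 4)*5 = -27/7*5 = -135/7)
-32103/x + 42017/W(-219, -200) = -32103/2867 + 42017/(-135/7) = -32103*1/2867 + 42017*(-7/135) = -32103/2867 - 294119/135 = -847573078/387045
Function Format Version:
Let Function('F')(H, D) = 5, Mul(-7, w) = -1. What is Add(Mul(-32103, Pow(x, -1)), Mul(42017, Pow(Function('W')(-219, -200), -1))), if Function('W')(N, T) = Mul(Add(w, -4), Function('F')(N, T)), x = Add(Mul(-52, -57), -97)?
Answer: Rational(-847573078, 387045) ≈ -2189.9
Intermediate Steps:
w = Rational(1, 7) (w = Mul(Rational(-1, 7), -1) = Rational(1, 7) ≈ 0.14286)
x = 2867 (x = Add(2964, -97) = 2867)
Function('W')(N, T) = Rational(-135, 7) (Function('W')(N, T) = Mul(Add(Rational(1, 7), -4), 5) = Mul(Rational(-27, 7), 5) = Rational(-135, 7))
Add(Mul(-32103, Pow(x, -1)), Mul(42017, Pow(Function('W')(-219, -200), -1))) = Add(Mul(-32103, Pow(2867, -1)), Mul(42017, Pow(Rational(-135, 7), -1))) = Add(Mul(-32103, Rational(1, 2867)), Mul(42017, Rational(-7, 135))) = Add(Rational(-32103, 2867), Rational(-294119, 135)) = Rational(-847573078, 387045)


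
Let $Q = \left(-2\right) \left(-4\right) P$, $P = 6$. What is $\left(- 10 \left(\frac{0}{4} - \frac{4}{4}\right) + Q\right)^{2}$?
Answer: $3364$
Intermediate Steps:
$Q = 48$ ($Q = \left(-2\right) \left(-4\right) 6 = 8 \cdot 6 = 48$)
$\left(- 10 \left(\frac{0}{4} - \frac{4}{4}\right) + Q\right)^{2} = \left(- 10 \left(\frac{0}{4} - \frac{4}{4}\right) + 48\right)^{2} = \left(- 10 \left(0 \cdot \frac{1}{4} - 1\right) + 48\right)^{2} = \left(- 10 \left(0 - 1\right) + 48\right)^{2} = \left(\left(-10\right) \left(-1\right) + 48\right)^{2} = \left(10 + 48\right)^{2} = 58^{2} = 3364$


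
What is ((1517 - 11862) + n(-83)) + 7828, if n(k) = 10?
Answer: -2507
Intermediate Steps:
((1517 - 11862) + n(-83)) + 7828 = ((1517 - 11862) + 10) + 7828 = (-10345 + 10) + 7828 = -10335 + 7828 = -2507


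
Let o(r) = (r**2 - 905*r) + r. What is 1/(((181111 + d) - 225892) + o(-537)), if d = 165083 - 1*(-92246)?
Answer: 1/986365 ≈ 1.0138e-6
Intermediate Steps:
d = 257329 (d = 165083 + 92246 = 257329)
o(r) = r**2 - 904*r
1/(((181111 + d) - 225892) + o(-537)) = 1/(((181111 + 257329) - 225892) - 537*(-904 - 537)) = 1/((438440 - 225892) - 537*(-1441)) = 1/(212548 + 773817) = 1/986365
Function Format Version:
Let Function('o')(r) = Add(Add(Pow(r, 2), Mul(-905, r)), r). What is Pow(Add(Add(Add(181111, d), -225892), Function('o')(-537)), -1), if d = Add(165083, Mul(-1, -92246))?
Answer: Rational(1, 986365) ≈ 1.0138e-6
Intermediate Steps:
d = 257329 (d = Add(165083, 92246) = 257329)
Function('o')(r) = Add(Pow(r, 2), Mul(-904, r))
Pow(Add(Add(Add(181111, d), -225892), Function('o')(-537)), -1) = Pow(Add(Add(Add(181111, 257329), -225892), Mul(-537, Add(-904, -537))), -1) = Pow(Add(Add(438440, -225892), Mul(-537, -1441)), -1) = Pow(Add(212548, 773817), -1) = Pow(986365, -1) = Rational(1, 986365)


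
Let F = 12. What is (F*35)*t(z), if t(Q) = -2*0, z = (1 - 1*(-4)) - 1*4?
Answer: 0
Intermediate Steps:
z = 1 (z = (1 + 4) - 4 = 5 - 4 = 1)
t(Q) = 0
(F*35)*t(z) = (12*35)*0 = 420*0 = 0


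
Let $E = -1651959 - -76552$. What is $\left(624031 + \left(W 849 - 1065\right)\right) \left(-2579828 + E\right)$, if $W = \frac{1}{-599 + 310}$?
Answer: $- \frac{748093238911375}{289} \approx -2.5886 \cdot 10^{12}$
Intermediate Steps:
$W = - \frac{1}{289}$ ($W = \frac{1}{-289} = - \frac{1}{289} \approx -0.0034602$)
$E = -1575407$ ($E = -1651959 + 76552 = -1575407$)
$\left(624031 + \left(W 849 - 1065\right)\right) \left(-2579828 + E\right) = \left(624031 - \frac{308634}{289}\right) \left(-2579828 - 1575407\right) = \left(624031 - \frac{308634}{289}\right) \left(-4155235\right) = \frac{180036325}{289} \left(-4155235\right) = - \frac{748093238911375}{289}$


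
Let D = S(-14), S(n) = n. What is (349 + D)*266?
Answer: 89110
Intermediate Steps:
D = -14
(349 + D)*266 = (349 - 14)*266 = 335*266 = 89110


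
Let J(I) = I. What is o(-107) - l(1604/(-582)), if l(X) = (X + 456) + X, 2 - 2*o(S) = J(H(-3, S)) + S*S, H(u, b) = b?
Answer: -1781062/291 ≈ -6120.5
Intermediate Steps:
o(S) = 1 - S/2 - S²/2 (o(S) = 1 - (S + S*S)/2 = 1 - (S + S²)/2 = 1 + (-S/2 - S²/2) = 1 - S/2 - S²/2)
l(X) = 456 + 2*X (l(X) = (456 + X) + X = 456 + 2*X)
o(-107) - l(1604/(-582)) = (1 - ½*(-107) - ½*(-107)²) - (456 + 2*(1604/(-582))) = (1 + 107/2 - ½*11449) - (456 + 2*(1604*(-1/582))) = (1 + 107/2 - 11449/2) - (456 + 2*(-802/291)) = -5670 - (456 - 1604/291) = -5670 - 1*131092/291 = -5670 - 131092/291 = -1781062/291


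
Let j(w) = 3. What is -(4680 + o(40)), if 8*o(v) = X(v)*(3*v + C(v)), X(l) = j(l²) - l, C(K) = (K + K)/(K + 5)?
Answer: -37051/9 ≈ -4116.8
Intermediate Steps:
C(K) = 2*K/(5 + K) (C(K) = (2*K)/(5 + K) = 2*K/(5 + K))
X(l) = 3 - l
o(v) = (3 - v)*(3*v + 2*v/(5 + v))/8 (o(v) = ((3 - v)*(3*v + 2*v/(5 + v)))/8 = (3 - v)*(3*v + 2*v/(5 + v))/8)
-(4680 + o(40)) = -(4680 - 1*40*(-3 + 40)*(17 + 3*40)/(40 + 8*40)) = -(4680 - 1*40*37*(17 + 120)/(40 + 320)) = -(4680 - 1*40*37*137/360) = -(4680 - 1*40*1/360*37*137) = -(4680 - 5069/9) = -1*37051/9 = -37051/9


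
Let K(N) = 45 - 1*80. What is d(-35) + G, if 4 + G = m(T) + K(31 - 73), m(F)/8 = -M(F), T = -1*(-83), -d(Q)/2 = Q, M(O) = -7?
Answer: 87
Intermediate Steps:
d(Q) = -2*Q
T = 83
m(F) = 56 (m(F) = 8*(-1*(-7)) = 8*7 = 56)
K(N) = -35 (K(N) = 45 - 80 = -35)
G = 17 (G = -4 + (56 - 35) = -4 + 21 = 17)
d(-35) + G = -2*(-35) + 17 = 70 + 17 = 87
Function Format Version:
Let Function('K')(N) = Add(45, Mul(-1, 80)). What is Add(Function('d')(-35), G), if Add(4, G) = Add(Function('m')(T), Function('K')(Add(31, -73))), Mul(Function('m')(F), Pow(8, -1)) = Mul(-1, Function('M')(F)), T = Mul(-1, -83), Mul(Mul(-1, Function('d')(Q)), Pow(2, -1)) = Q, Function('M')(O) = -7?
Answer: 87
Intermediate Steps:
Function('d')(Q) = Mul(-2, Q)
T = 83
Function('m')(F) = 56 (Function('m')(F) = Mul(8, Mul(-1, -7)) = Mul(8, 7) = 56)
Function('K')(N) = -35 (Function('K')(N) = Add(45, -80) = -35)
G = 17 (G = Add(-4, Add(56, -35)) = Add(-4, 21) = 17)
Add(Function('d')(-35), G) = Add(Mul(-2, -35), 17) = Add(70, 17) = 87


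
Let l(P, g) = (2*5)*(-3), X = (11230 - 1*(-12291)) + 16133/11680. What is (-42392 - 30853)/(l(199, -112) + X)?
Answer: -3906400/1252927 ≈ -3.1178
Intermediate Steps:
X = 3763581/160 (X = (11230 + 12291) + 16133*(1/11680) = 23521 + 221/160 = 3763581/160 ≈ 23522.)
l(P, g) = -30 (l(P, g) = 10*(-3) = -30)
(-42392 - 30853)/(l(199, -112) + X) = (-42392 - 30853)/(-30 + 3763581/160) = -73245/3758781/160 = -73245*160/3758781 = -3906400/1252927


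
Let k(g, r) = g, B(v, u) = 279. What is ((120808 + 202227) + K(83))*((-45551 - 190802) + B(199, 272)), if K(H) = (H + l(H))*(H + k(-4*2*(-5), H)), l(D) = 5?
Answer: -78815429566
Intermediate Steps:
K(H) = (5 + H)*(40 + H) (K(H) = (H + 5)*(H - 4*2*(-5)) = (5 + H)*(H - 8*(-5)) = (5 + H)*(H + 40) = (5 + H)*(40 + H))
((120808 + 202227) + K(83))*((-45551 - 190802) + B(199, 272)) = ((120808 + 202227) + (200 + 83² + 45*83))*((-45551 - 190802) + 279) = (323035 + (200 + 6889 + 3735))*(-236353 + 279) = (323035 + 10824)*(-236074) = 333859*(-236074) = -78815429566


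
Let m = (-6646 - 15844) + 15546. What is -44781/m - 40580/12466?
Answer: 138226213/43281952 ≈ 3.1936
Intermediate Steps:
m = -6944 (m = -22490 + 15546 = -6944)
-44781/m - 40580/12466 = -44781/(-6944) - 40580/12466 = -44781*(-1/6944) - 40580*1/12466 = 44781/6944 - 20290/6233 = 138226213/43281952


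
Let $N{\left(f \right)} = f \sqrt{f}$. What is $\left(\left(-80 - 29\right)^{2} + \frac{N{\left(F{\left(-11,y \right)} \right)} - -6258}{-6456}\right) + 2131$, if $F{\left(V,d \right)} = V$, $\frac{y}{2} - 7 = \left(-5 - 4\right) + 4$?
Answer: $\frac{15075869}{1076} + \frac{11 i \sqrt{11}}{6456} \approx 14011.0 + 0.005651 i$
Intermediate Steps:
$y = 4$ ($y = 14 + 2 \left(\left(-5 - 4\right) + 4\right) = 14 + 2 \left(-9 + 4\right) = 14 + 2 \left(-5\right) = 14 - 10 = 4$)
$N{\left(f \right)} = f^{\frac{3}{2}}$
$\left(\left(-80 - 29\right)^{2} + \frac{N{\left(F{\left(-11,y \right)} \right)} - -6258}{-6456}\right) + 2131 = \left(\left(-80 - 29\right)^{2} + \frac{\left(-11\right)^{\frac{3}{2}} - -6258}{-6456}\right) + 2131 = \left(\left(-109\right)^{2} + \left(- 11 i \sqrt{11} + 6258\right) \left(- \frac{1}{6456}\right)\right) + 2131 = \left(11881 + \left(6258 - 11 i \sqrt{11}\right) \left(- \frac{1}{6456}\right)\right) + 2131 = \left(11881 - \left(\frac{1043}{1076} - \frac{11 i \sqrt{11}}{6456}\right)\right) + 2131 = \left(\frac{12782913}{1076} + \frac{11 i \sqrt{11}}{6456}\right) + 2131 = \frac{15075869}{1076} + \frac{11 i \sqrt{11}}{6456}$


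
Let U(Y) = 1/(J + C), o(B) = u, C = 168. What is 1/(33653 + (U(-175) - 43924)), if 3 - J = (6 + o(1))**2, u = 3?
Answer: -90/924389 ≈ -9.7362e-5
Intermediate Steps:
o(B) = 3
J = -78 (J = 3 - (6 + 3)**2 = 3 - 1*9**2 = 3 - 1*81 = 3 - 81 = -78)
U(Y) = 1/90 (U(Y) = 1/(-78 + 168) = 1/90)
1/(33653 + (U(-175) - 43924)) = 1/(33653 + (1/90 - 43924)) = 1/(33653 - 3953159/90) = 1/(-924389/90) = -90/924389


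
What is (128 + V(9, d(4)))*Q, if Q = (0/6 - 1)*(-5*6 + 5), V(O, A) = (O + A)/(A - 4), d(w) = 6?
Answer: 6775/2 ≈ 3387.5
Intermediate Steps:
V(O, A) = (A + O)/(-4 + A)
Q = 25 (Q = (0*(⅙) - 1)*(-30 + 5) = (0 - 1)*(-25) = -1*(-25) = 25)
(128 + V(9, d(4)))*Q = (128 + (6 + 9)/(-4 + 6))*25 = (128 + 15/2)*25 = (271/2)*25 = 6775/2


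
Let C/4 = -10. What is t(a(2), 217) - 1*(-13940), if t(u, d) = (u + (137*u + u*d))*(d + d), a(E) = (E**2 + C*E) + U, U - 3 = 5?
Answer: -10462820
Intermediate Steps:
C = -40 (C = 4*(-10) = -40)
U = 8 (U = 3 + 5 = 8)
a(E) = 8 + E**2 - 40*E (a(E) = (E**2 - 40*E) + 8 = 8 + E**2 - 40*E)
t(u, d) = 2*d*(138*u + d*u) (t(u, d) = (u + (137*u + d*u))*(2*d) = (138*u + d*u)*(2*d) = 2*d*(138*u + d*u))
t(a(2), 217) - 1*(-13940) = 2*217*(8 + 2**2 - 40*2)*(138 + 217) - 1*(-13940) = 2*217*(8 + 4 - 80)*355 + 13940 = 2*217*(-68)*355 + 13940 = -10476760 + 13940 = -10462820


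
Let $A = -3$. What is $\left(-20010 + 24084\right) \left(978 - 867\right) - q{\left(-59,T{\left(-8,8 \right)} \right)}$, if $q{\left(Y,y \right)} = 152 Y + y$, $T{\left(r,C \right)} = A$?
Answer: $461185$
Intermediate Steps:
$T{\left(r,C \right)} = -3$
$q{\left(Y,y \right)} = y + 152 Y$
$\left(-20010 + 24084\right) \left(978 - 867\right) - q{\left(-59,T{\left(-8,8 \right)} \right)} = \left(-20010 + 24084\right) \left(978 - 867\right) - \left(-3 + 152 \left(-59\right)\right) = 4074 \cdot 111 - \left(-3 - 8968\right) = 452214 - -8971 = 452214 + 8971 = 461185$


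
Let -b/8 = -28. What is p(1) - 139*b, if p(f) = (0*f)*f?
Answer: -31136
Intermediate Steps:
p(f) = 0 (p(f) = 0*f = 0)
b = 224 (b = -8*(-28) = 224)
p(1) - 139*b = 0 - 139*224 = 0 - 31136 = -31136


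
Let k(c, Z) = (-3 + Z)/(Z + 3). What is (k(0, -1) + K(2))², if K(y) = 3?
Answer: 1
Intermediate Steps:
k(c, Z) = (-3 + Z)/(3 + Z)
(k(0, -1) + K(2))² = ((-3 - 1)/(3 - 1) + 3)² = (-4/2 + 3)² = ((½)*(-4) + 3)² = (-2 + 3)² = 1² = 1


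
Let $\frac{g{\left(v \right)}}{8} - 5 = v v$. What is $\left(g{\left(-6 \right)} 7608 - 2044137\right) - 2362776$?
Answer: $-1911489$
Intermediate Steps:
$g{\left(v \right)} = 40 + 8 v^{2}$ ($g{\left(v \right)} = 40 + 8 v v = 40 + 8 v^{2}$)
$\left(g{\left(-6 \right)} 7608 - 2044137\right) - 2362776 = \left(\left(40 + 8 \left(-6\right)^{2}\right) 7608 - 2044137\right) - 2362776 = \left(\left(40 + 8 \cdot 36\right) 7608 - 2044137\right) - 2362776 = \left(\left(40 + 288\right) 7608 - 2044137\right) - 2362776 = \left(328 \cdot 7608 - 2044137\right) - 2362776 = \left(2495424 - 2044137\right) - 2362776 = 451287 - 2362776 = -1911489$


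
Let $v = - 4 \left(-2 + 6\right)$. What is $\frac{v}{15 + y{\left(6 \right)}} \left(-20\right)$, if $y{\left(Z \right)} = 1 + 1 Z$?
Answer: $\frac{160}{11} \approx 14.545$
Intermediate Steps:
$y{\left(Z \right)} = 1 + Z$
$v = -16$ ($v = \left(-4\right) 4 = -16$)
$\frac{v}{15 + y{\left(6 \right)}} \left(-20\right) = \frac{1}{15 + \left(1 + 6\right)} \left(-16\right) \left(-20\right) = \frac{1}{15 + 7} \left(-16\right) \left(-20\right) = \frac{1}{22} \left(-16\right) \left(-20\right) = \left(- \frac{8}{11}\right) \left(-20\right) = \frac{160}{11}$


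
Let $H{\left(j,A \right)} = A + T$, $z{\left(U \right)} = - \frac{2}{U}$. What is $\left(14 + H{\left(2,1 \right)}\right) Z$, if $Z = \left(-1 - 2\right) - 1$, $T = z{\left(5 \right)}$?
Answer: $- \frac{292}{5} \approx -58.4$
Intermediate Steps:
$T = - \frac{2}{5} \approx -0.4$
$H{\left(j,A \right)} = - \frac{2}{5} + A$ ($H{\left(j,A \right)} = A - \frac{2}{5} = - \frac{2}{5} + A$)
$Z = -4$ ($Z = \left(-1 - 2\right) - 1 = -3 - 1 = -4$)
$\left(14 + H{\left(2,1 \right)}\right) Z = \left(14 + \left(- \frac{2}{5} + 1\right)\right) \left(-4\right) = \left(14 + \frac{3}{5}\right) \left(-4\right) = \frac{73}{5} \left(-4\right) = - \frac{292}{5}$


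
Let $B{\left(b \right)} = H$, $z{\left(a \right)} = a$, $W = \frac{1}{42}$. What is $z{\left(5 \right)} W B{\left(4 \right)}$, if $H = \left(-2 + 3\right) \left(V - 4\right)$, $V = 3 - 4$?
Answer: $- \frac{25}{42} \approx -0.59524$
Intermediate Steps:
$W = \frac{1}{42} \approx 0.02381$
$V = -1$
$H = -5$ ($H = \left(-2 + 3\right) \left(-1 - 4\right) = 1 \left(-5\right) = -5$)
$B{\left(b \right)} = -5$
$z{\left(5 \right)} W B{\left(4 \right)} = 5 \cdot \frac{1}{42} \left(-5\right) = \frac{5}{42} \left(-5\right) = - \frac{25}{42}$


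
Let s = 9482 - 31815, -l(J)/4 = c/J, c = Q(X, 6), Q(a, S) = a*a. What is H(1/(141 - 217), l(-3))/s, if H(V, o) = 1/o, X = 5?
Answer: -3/2233300 ≈ -1.3433e-6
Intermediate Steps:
Q(a, S) = a²
c = 25 (c = 5² = 25)
l(J) = -100/J
s = -22333
H(1/(141 - 217), l(-3))/s = 1/(-100/(-3)*(-22333)) = -1/22333/(-100*(-⅓)) = -1/22333/(100/3) = (3/100)*(-1/22333) = -3/2233300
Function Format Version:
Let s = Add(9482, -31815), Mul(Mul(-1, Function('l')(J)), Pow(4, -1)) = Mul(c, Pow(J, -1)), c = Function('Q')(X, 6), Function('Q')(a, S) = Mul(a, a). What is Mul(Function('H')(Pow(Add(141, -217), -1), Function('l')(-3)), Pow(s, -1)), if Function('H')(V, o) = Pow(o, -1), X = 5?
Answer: Rational(-3, 2233300) ≈ -1.3433e-6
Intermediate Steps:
Function('Q')(a, S) = Pow(a, 2)
c = 25 (c = Pow(5, 2) = 25)
Function('l')(J) = Mul(-100, Pow(J, -1)) (Function('l')(J) = Mul(-4, Mul(25, Pow(J, -1))) = Mul(-100, Pow(J, -1)))
s = -22333
Mul(Function('H')(Pow(Add(141, -217), -1), Function('l')(-3)), Pow(s, -1)) = Mul(Pow(Mul(-100, Pow(-3, -1)), -1), Pow(-22333, -1)) = Mul(Pow(Mul(-100, Rational(-1, 3)), -1), Rational(-1, 22333)) = Mul(Pow(Rational(100, 3), -1), Rational(-1, 22333)) = Mul(Rational(3, 100), Rational(-1, 22333)) = Rational(-3, 2233300)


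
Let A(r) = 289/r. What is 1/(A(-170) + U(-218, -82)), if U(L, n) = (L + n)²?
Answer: 10/899983 ≈ 1.1111e-5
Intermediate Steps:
1/(A(-170) + U(-218, -82)) = 1/(289/(-170) + (-218 - 82)²) = 1/(289*(-1/170) + (-300)²) = 1/(-17/10 + 90000) = 1/(899983/10) = 10/899983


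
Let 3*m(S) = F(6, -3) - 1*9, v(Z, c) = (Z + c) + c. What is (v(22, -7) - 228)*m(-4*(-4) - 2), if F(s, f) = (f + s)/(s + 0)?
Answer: 1870/3 ≈ 623.33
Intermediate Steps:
F(s, f) = (f + s)/s
v(Z, c) = Z + 2*c
m(S) = -17/6 (m(S) = ((-3 + 6)/6 - 1*9)/3 = ((1/6)*3 - 9)/3 = (1/2 - 9)/3 = (1/3)*(-17/2) = -17/6)
(v(22, -7) - 228)*m(-4*(-4) - 2) = ((22 + 2*(-7)) - 228)*(-17/6) = ((22 - 14) - 228)*(-17/6) = (8 - 228)*(-17/6) = -220*(-17/6) = 1870/3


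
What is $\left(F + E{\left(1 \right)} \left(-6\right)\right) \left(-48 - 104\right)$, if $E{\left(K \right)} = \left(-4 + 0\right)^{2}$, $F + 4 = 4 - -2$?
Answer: $14288$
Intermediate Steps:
$F = 2$ ($F = -4 + \left(4 - -2\right) = -4 + \left(4 + 2\right) = -4 + 6 = 2$)
$E{\left(K \right)} = 16$ ($E{\left(K \right)} = \left(-4\right)^{2} = 16$)
$\left(F + E{\left(1 \right)} \left(-6\right)\right) \left(-48 - 104\right) = \left(2 + 16 \left(-6\right)\right) \left(-48 - 104\right) = \left(2 - 96\right) \left(-152\right) = \left(-94\right) \left(-152\right) = 14288$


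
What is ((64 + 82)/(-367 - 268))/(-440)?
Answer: 73/139700 ≈ 0.00052255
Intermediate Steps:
((64 + 82)/(-367 - 268))/(-440) = (146/(-635))*(-1/440) = (146*(-1/635))*(-1/440) = -146/635*(-1/440) = 73/139700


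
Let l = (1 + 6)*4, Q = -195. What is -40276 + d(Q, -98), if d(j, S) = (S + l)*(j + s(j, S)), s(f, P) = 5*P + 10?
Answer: 6974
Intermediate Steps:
s(f, P) = 10 + 5*P
l = 28 (l = 7*4 = 28)
d(j, S) = (28 + S)*(10 + j + 5*S) (d(j, S) = (S + 28)*(j + (10 + 5*S)) = (28 + S)*(10 + j + 5*S))
-40276 + d(Q, -98) = -40276 + (280 + 5*(-98)**2 + 28*(-195) + 150*(-98) - 98*(-195)) = -40276 + (280 + 5*9604 - 5460 - 14700 + 19110) = -40276 + (280 + 48020 - 5460 - 14700 + 19110) = -40276 + 47250 = 6974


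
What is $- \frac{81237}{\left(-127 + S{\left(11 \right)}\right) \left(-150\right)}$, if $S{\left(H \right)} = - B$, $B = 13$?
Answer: $- \frac{27079}{7000} \approx -3.8684$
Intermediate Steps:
$S{\left(H \right)} = -13$ ($S{\left(H \right)} = \left(-1\right) 13 = -13$)
$- \frac{81237}{\left(-127 + S{\left(11 \right)}\right) \left(-150\right)} = - \frac{81237}{\left(-127 - 13\right) \left(-150\right)} = - \frac{81237}{\left(-140\right) \left(-150\right)} = - \frac{81237}{21000} = \left(-81237\right) \frac{1}{21000} = - \frac{27079}{7000}$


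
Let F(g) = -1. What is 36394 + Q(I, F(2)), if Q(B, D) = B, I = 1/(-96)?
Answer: 3493823/96 ≈ 36394.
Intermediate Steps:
I = -1/96 ≈ -0.010417
36394 + Q(I, F(2)) = 36394 - 1/96 = 3493823/96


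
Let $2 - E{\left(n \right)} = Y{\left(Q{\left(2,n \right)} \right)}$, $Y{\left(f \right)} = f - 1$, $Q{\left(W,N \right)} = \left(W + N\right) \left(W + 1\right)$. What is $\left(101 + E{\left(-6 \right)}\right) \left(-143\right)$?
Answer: $-16588$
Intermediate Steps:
$Q{\left(W,N \right)} = \left(1 + W\right) \left(N + W\right)$ ($Q{\left(W,N \right)} = \left(N + W\right) \left(1 + W\right) = \left(1 + W\right) \left(N + W\right)$)
$Y{\left(f \right)} = -1 + f$ ($Y{\left(f \right)} = f - 1 = -1 + f$)
$E{\left(n \right)} = -3 - 3 n$ ($E{\left(n \right)} = 2 - \left(-1 + \left(n + 2 + 2^{2} + n 2\right)\right) = 2 - \left(-1 + \left(n + 2 + 4 + 2 n\right)\right) = 2 - \left(-1 + \left(6 + 3 n\right)\right) = 2 - \left(5 + 3 n\right) = -3 - 3 n$)
$\left(101 + E{\left(-6 \right)}\right) \left(-143\right) = \left(101 - -15\right) \left(-143\right) = \left(101 + \left(-3 + 18\right)\right) \left(-143\right) = \left(101 + 15\right) \left(-143\right) = 116 \left(-143\right) = -16588$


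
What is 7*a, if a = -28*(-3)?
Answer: 588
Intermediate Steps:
a = 84
7*a = 7*84 = 588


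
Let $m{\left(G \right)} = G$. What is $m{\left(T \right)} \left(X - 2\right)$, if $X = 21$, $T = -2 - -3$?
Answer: $19$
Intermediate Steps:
$T = 1$ ($T = -2 + 3 = 1$)
$m{\left(T \right)} \left(X - 2\right) = 1 \left(21 - 2\right) = 1 \cdot 19 = 19$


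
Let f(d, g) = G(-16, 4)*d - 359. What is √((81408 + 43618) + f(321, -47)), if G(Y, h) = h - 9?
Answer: √123062 ≈ 350.80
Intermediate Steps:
G(Y, h) = -9 + h
f(d, g) = -359 - 5*d (f(d, g) = (-9 + 4)*d - 359 = -5*d - 359 = -359 - 5*d)
√((81408 + 43618) + f(321, -47)) = √((81408 + 43618) + (-359 - 5*321)) = √(125026 + (-359 - 1605)) = √(125026 - 1964) = √123062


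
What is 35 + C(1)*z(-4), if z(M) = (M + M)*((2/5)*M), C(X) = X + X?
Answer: 303/5 ≈ 60.600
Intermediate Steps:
C(X) = 2*X
z(M) = 4*M**2/5 (z(M) = (2*M)*(((1/5)*2)*M) = (2*M)*(2*M/5) = 4*M**2/5)
35 + C(1)*z(-4) = 35 + (2*1)*((4/5)*(-4)**2) = 35 + 2*((4/5)*16) = 35 + 2*(64/5) = 35 + 128/5 = 303/5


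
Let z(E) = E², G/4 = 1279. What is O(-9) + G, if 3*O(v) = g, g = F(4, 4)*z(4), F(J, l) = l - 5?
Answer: 15332/3 ≈ 5110.7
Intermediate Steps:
G = 5116 (G = 4*1279 = 5116)
F(J, l) = -5 + l
g = -16 (g = (-5 + 4)*4² = -1*16 = -16)
O(v) = -16/3 (O(v) = (⅓)*(-16) = -16/3)
O(-9) + G = -16/3 + 5116 = 15332/3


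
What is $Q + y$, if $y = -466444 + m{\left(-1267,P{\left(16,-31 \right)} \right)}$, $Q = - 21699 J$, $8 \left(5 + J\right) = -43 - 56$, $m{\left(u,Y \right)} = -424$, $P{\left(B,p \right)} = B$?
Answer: $- \frac{718783}{8} \approx -89848.0$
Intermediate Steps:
$J = - \frac{139}{8}$ ($J = -5 + \frac{-43 - 56}{8} = -5 + \frac{1}{8} \left(-99\right) = -5 - \frac{99}{8} = - \frac{139}{8} \approx -17.375$)
$Q = \frac{3016161}{8}$ ($Q = \left(-21699\right) \left(- \frac{139}{8}\right) = \frac{3016161}{8} \approx 3.7702 \cdot 10^{5}$)
$y = -466868$ ($y = -466444 - 424 = -466868$)
$Q + y = \frac{3016161}{8} - 466868 = - \frac{718783}{8}$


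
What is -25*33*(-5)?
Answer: 4125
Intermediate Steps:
-25*33*(-5) = -825*(-5) = 4125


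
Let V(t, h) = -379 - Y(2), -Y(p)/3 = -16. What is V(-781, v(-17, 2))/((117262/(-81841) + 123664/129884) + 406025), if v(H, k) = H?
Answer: -1134735040397/1078993558125729 ≈ -0.0010517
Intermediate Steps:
Y(p) = 48 (Y(p) = -3*(-16) = 48)
V(t, h) = -427 (V(t, h) = -379 - 1*48 = -379 - 48 = -427)
V(-781, v(-17, 2))/((117262/(-81841) + 123664/129884) + 406025) = -427/((117262/(-81841) + 123664/129884) + 406025) = -427/((117262*(-1/81841) + 123664*(1/129884)) + 406025) = -427/((-117262/81841 + 30916/32471) + 406025) = -427/(-1277418046/2657459111 + 406025) = -427/1078993558125729/2657459111 = -427*2657459111/1078993558125729 = -1134735040397/1078993558125729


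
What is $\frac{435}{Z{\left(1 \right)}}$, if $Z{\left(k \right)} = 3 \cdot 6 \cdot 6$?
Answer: $\frac{145}{36} \approx 4.0278$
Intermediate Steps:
$Z{\left(k \right)} = 108$ ($Z{\left(k \right)} = 18 \cdot 6 = 108$)
$\frac{435}{Z{\left(1 \right)}} = \frac{435}{108} = 435 \cdot \frac{1}{108} = \frac{145}{36}$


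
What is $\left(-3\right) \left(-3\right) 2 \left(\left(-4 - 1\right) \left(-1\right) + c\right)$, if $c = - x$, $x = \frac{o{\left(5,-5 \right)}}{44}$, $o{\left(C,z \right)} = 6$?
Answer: $\frac{963}{11} \approx 87.545$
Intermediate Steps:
$x = \frac{3}{22}$ ($x = \frac{6}{44} = 6 \cdot \frac{1}{44} = \frac{3}{22} \approx 0.13636$)
$c = - \frac{3}{22}$ ($c = \left(-1\right) \frac{3}{22} = - \frac{3}{22} \approx -0.13636$)
$\left(-3\right) \left(-3\right) 2 \left(\left(-4 - 1\right) \left(-1\right) + c\right) = \left(-3\right) \left(-3\right) 2 \left(\left(-4 - 1\right) \left(-1\right) - \frac{3}{22}\right) = 9 \cdot 2 \left(\left(-5\right) \left(-1\right) - \frac{3}{22}\right) = 18 \left(5 - \frac{3}{22}\right) = 18 \cdot \frac{107}{22} = \frac{963}{11}$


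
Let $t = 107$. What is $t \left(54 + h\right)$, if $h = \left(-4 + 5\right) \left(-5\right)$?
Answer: $5243$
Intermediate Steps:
$h = -5$ ($h = 1 \left(-5\right) = -5$)
$t \left(54 + h\right) = 107 \left(54 - 5\right) = 107 \cdot 49 = 5243$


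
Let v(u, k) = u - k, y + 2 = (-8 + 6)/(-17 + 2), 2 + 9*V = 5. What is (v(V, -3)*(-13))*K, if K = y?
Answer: 728/9 ≈ 80.889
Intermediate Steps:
V = ⅓ (V = -2/9 + (⅑)*5 = -2/9 + 5/9 = ⅓ ≈ 0.33333)
y = -28/15 (y = -2 + (-8 + 6)/(-17 + 2) = -2 - 2/(-15) = -2 - 2*(-1/15) = -2 + 2/15 = -28/15 ≈ -1.8667)
K = -28/15 ≈ -1.8667
(v(V, -3)*(-13))*K = ((⅓ - 1*(-3))*(-13))*(-28/15) = ((⅓ + 3)*(-13))*(-28/15) = ((10/3)*(-13))*(-28/15) = -130/3*(-28/15) = 728/9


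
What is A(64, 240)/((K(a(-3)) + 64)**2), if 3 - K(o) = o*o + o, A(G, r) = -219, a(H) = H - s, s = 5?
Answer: -219/121 ≈ -1.8099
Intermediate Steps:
a(H) = -5 + H (a(H) = H - 1*5 = H - 5 = -5 + H)
K(o) = 3 - o - o**2 (K(o) = 3 - (o*o + o) = 3 - (o**2 + o) = 3 - (o + o**2) = 3 + (-o - o**2) = 3 - o - o**2)
A(64, 240)/((K(a(-3)) + 64)**2) = -219/((3 - (-5 - 3) - (-5 - 3)**2) + 64)**2 = -219/((3 - 1*(-8) - 1*(-8)**2) + 64)**2 = -219/((3 + 8 - 1*64) + 64)**2 = -219/((3 + 8 - 64) + 64)**2 = -219/(-53 + 64)**2 = -219/(11**2) = -219/121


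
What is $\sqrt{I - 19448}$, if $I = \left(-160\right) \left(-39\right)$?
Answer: $2 i \sqrt{3302} \approx 114.93 i$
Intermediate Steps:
$I = 6240$
$\sqrt{I - 19448} = \sqrt{6240 - 19448} = \sqrt{-13208} = 2 i \sqrt{3302}$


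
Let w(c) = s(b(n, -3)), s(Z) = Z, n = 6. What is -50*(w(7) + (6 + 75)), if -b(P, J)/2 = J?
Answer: -4350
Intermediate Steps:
b(P, J) = -2*J
w(c) = 6 (w(c) = -2*(-3) = 6)
-50*(w(7) + (6 + 75)) = -50*(6 + (6 + 75)) = -50*(6 + 81) = -50*87 = -4350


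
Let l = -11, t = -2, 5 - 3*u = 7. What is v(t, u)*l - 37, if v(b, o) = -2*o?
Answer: -155/3 ≈ -51.667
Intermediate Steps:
u = -⅔ (u = 5/3 - ⅓*7 = 5/3 - 7/3 = -⅔ ≈ -0.66667)
v(t, u)*l - 37 = -2*(-⅔)*(-11) - 37 = (4/3)*(-11) - 37 = -44/3 - 37 = -155/3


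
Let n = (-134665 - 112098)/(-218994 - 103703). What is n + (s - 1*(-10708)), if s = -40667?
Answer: -9667432660/322697 ≈ -29958.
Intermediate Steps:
n = 246763/322697 (n = -246763/(-322697) = -246763*(-1/322697) = 246763/322697 ≈ 0.76469)
n + (s - 1*(-10708)) = 246763/322697 + (-40667 - 1*(-10708)) = 246763/322697 + (-40667 + 10708) = 246763/322697 - 29959 = -9667432660/322697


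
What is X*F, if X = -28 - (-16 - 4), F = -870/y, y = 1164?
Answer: 580/97 ≈ 5.9794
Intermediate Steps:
F = -145/194 (F = -870/1164 = -870*1/1164 = -145/194 ≈ -0.74742)
X = -8 (X = -28 - 1*(-20) = -28 + 20 = -8)
X*F = -8*(-145/194) = 580/97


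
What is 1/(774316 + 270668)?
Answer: 1/1044984 ≈ 9.5695e-7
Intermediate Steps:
1/(774316 + 270668) = 1/1044984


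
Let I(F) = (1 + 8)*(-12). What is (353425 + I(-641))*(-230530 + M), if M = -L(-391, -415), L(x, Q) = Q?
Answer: -81303541455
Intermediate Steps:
I(F) = -108 (I(F) = 9*(-12) = -108)
M = 415 (M = -1*(-415) = 415)
(353425 + I(-641))*(-230530 + M) = (353425 - 108)*(-230530 + 415) = 353317*(-230115) = -81303541455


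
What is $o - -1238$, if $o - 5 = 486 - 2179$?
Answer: $-450$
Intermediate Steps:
$o = -1688$ ($o = 5 + \left(486 - 2179\right) = 5 - 1693 = -1688$)
$o - -1238 = -1688 - -1238 = -1688 + 1238 = -450$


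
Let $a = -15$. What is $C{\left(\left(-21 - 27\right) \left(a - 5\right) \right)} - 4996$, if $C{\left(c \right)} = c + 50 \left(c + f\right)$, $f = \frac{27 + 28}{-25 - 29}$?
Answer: $\frac{1185653}{27} \approx 43913.0$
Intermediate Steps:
$f = - \frac{55}{54}$ ($f = \frac{55}{-54} = 55 \left(- \frac{1}{54}\right) = - \frac{55}{54} \approx -1.0185$)
$C{\left(c \right)} = - \frac{1375}{27} + 51 c$ ($C{\left(c \right)} = c + 50 \left(c - \frac{55}{54}\right) = c + 50 \left(- \frac{55}{54} + c\right) = c + \left(- \frac{1375}{27} + 50 c\right) = - \frac{1375}{27} + 51 c$)
$C{\left(\left(-21 - 27\right) \left(a - 5\right) \right)} - 4996 = \left(- \frac{1375}{27} + 51 \left(-21 - 27\right) \left(-15 - 5\right)\right) - 4996 = \left(- \frac{1375}{27} + 51 \left(\left(-48\right) \left(-20\right)\right)\right) - 4996 = \left(- \frac{1375}{27} + 51 \cdot 960\right) - 4996 = \left(- \frac{1375}{27} + 48960\right) - 4996 = \frac{1320545}{27} - 4996 = \frac{1185653}{27}$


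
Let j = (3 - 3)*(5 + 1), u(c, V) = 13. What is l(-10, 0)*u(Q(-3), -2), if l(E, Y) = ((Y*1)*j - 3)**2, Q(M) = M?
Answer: 117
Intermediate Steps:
j = 0 (j = 0*6 = 0)
l(E, Y) = 9 (l(E, Y) = ((Y*1)*0 - 3)**2 = (Y*0 - 3)**2 = (0 - 3)**2 = (-3)**2 = 9)
l(-10, 0)*u(Q(-3), -2) = 9*13 = 117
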